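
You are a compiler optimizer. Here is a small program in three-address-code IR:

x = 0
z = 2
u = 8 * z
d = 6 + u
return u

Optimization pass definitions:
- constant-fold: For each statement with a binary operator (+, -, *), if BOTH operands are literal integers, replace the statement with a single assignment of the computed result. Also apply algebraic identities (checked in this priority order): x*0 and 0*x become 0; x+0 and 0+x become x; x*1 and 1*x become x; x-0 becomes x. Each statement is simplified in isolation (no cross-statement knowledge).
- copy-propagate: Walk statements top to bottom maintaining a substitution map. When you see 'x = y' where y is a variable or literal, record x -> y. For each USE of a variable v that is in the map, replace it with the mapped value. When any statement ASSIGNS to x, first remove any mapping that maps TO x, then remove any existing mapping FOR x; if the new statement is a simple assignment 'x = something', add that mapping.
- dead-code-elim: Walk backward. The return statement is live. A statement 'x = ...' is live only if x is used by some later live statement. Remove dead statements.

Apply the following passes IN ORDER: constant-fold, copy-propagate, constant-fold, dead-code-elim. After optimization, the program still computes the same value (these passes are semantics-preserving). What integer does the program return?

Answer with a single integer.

Initial IR:
  x = 0
  z = 2
  u = 8 * z
  d = 6 + u
  return u
After constant-fold (5 stmts):
  x = 0
  z = 2
  u = 8 * z
  d = 6 + u
  return u
After copy-propagate (5 stmts):
  x = 0
  z = 2
  u = 8 * 2
  d = 6 + u
  return u
After constant-fold (5 stmts):
  x = 0
  z = 2
  u = 16
  d = 6 + u
  return u
After dead-code-elim (2 stmts):
  u = 16
  return u
Evaluate:
  x = 0  =>  x = 0
  z = 2  =>  z = 2
  u = 8 * z  =>  u = 16
  d = 6 + u  =>  d = 22
  return u = 16

Answer: 16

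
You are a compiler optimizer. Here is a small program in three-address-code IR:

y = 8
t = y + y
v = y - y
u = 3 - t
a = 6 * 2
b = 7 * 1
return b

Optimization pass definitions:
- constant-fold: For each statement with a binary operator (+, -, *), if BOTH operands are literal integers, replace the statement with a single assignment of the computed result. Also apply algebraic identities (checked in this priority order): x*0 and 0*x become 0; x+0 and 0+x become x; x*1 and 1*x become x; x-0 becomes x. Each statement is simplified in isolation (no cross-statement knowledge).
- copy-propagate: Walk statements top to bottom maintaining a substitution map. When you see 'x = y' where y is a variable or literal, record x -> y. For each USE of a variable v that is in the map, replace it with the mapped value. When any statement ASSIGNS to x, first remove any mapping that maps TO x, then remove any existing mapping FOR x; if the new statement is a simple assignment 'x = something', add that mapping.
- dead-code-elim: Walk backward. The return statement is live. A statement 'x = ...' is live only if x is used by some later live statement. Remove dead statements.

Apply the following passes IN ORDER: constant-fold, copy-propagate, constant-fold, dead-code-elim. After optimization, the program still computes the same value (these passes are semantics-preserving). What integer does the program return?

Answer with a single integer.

Answer: 7

Derivation:
Initial IR:
  y = 8
  t = y + y
  v = y - y
  u = 3 - t
  a = 6 * 2
  b = 7 * 1
  return b
After constant-fold (7 stmts):
  y = 8
  t = y + y
  v = y - y
  u = 3 - t
  a = 12
  b = 7
  return b
After copy-propagate (7 stmts):
  y = 8
  t = 8 + 8
  v = 8 - 8
  u = 3 - t
  a = 12
  b = 7
  return 7
After constant-fold (7 stmts):
  y = 8
  t = 16
  v = 0
  u = 3 - t
  a = 12
  b = 7
  return 7
After dead-code-elim (1 stmts):
  return 7
Evaluate:
  y = 8  =>  y = 8
  t = y + y  =>  t = 16
  v = y - y  =>  v = 0
  u = 3 - t  =>  u = -13
  a = 6 * 2  =>  a = 12
  b = 7 * 1  =>  b = 7
  return b = 7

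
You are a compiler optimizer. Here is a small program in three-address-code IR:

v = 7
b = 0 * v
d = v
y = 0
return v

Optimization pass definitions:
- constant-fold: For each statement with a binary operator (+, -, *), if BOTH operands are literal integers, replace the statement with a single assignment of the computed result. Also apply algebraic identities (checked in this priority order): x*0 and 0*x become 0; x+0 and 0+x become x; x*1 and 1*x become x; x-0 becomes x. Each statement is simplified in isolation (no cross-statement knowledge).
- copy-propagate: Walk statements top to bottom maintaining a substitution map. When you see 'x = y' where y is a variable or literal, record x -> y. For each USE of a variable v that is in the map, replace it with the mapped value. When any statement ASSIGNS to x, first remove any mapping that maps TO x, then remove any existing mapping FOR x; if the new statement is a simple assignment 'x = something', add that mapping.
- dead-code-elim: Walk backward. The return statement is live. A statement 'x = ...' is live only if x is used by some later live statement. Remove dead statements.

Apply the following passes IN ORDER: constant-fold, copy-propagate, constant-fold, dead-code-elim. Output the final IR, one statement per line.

Answer: return 7

Derivation:
Initial IR:
  v = 7
  b = 0 * v
  d = v
  y = 0
  return v
After constant-fold (5 stmts):
  v = 7
  b = 0
  d = v
  y = 0
  return v
After copy-propagate (5 stmts):
  v = 7
  b = 0
  d = 7
  y = 0
  return 7
After constant-fold (5 stmts):
  v = 7
  b = 0
  d = 7
  y = 0
  return 7
After dead-code-elim (1 stmts):
  return 7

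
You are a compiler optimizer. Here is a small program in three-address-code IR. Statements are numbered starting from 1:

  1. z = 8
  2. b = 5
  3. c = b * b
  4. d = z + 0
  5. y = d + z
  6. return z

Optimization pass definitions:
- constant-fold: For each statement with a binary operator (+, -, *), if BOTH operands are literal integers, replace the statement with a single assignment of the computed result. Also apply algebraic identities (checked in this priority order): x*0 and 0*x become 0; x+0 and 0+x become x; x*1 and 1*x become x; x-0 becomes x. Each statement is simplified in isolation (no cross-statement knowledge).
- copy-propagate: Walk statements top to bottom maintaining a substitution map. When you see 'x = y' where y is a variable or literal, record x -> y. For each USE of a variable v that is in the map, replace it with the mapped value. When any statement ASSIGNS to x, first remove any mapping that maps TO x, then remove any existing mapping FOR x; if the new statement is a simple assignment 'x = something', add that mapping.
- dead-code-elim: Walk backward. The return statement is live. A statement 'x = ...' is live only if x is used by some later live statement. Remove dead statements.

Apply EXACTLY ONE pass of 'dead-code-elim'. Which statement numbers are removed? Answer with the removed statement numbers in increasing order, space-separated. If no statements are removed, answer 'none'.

Backward liveness scan:
Stmt 1 'z = 8': KEEP (z is live); live-in = []
Stmt 2 'b = 5': DEAD (b not in live set ['z'])
Stmt 3 'c = b * b': DEAD (c not in live set ['z'])
Stmt 4 'd = z + 0': DEAD (d not in live set ['z'])
Stmt 5 'y = d + z': DEAD (y not in live set ['z'])
Stmt 6 'return z': KEEP (return); live-in = ['z']
Removed statement numbers: [2, 3, 4, 5]
Surviving IR:
  z = 8
  return z

Answer: 2 3 4 5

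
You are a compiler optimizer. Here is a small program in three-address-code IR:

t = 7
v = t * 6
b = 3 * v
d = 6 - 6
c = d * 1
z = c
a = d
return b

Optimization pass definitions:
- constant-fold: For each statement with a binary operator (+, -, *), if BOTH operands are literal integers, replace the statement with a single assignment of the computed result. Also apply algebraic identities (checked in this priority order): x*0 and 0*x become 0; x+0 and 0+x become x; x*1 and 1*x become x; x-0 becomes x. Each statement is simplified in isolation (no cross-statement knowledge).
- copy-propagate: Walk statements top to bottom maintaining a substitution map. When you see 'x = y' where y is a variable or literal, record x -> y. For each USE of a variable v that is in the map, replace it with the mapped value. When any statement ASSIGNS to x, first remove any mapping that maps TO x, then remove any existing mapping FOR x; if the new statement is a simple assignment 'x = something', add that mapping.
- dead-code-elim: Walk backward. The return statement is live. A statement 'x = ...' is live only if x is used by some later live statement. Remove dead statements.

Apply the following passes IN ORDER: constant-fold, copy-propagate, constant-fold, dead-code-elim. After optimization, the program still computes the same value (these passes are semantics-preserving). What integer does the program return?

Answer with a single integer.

Answer: 126

Derivation:
Initial IR:
  t = 7
  v = t * 6
  b = 3 * v
  d = 6 - 6
  c = d * 1
  z = c
  a = d
  return b
After constant-fold (8 stmts):
  t = 7
  v = t * 6
  b = 3 * v
  d = 0
  c = d
  z = c
  a = d
  return b
After copy-propagate (8 stmts):
  t = 7
  v = 7 * 6
  b = 3 * v
  d = 0
  c = 0
  z = 0
  a = 0
  return b
After constant-fold (8 stmts):
  t = 7
  v = 42
  b = 3 * v
  d = 0
  c = 0
  z = 0
  a = 0
  return b
After dead-code-elim (3 stmts):
  v = 42
  b = 3 * v
  return b
Evaluate:
  t = 7  =>  t = 7
  v = t * 6  =>  v = 42
  b = 3 * v  =>  b = 126
  d = 6 - 6  =>  d = 0
  c = d * 1  =>  c = 0
  z = c  =>  z = 0
  a = d  =>  a = 0
  return b = 126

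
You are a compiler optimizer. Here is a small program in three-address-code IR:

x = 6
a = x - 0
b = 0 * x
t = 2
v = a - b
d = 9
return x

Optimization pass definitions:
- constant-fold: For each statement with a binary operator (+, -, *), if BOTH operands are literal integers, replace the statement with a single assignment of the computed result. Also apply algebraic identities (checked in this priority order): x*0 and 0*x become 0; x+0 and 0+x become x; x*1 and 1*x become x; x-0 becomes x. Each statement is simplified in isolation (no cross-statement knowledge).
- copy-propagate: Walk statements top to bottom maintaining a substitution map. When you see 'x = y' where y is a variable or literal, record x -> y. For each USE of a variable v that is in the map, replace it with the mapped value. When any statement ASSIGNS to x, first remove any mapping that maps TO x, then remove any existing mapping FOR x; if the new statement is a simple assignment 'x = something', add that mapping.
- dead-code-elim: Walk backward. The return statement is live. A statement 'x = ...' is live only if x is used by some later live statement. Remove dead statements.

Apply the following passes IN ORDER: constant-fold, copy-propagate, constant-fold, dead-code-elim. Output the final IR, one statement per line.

Initial IR:
  x = 6
  a = x - 0
  b = 0 * x
  t = 2
  v = a - b
  d = 9
  return x
After constant-fold (7 stmts):
  x = 6
  a = x
  b = 0
  t = 2
  v = a - b
  d = 9
  return x
After copy-propagate (7 stmts):
  x = 6
  a = 6
  b = 0
  t = 2
  v = 6 - 0
  d = 9
  return 6
After constant-fold (7 stmts):
  x = 6
  a = 6
  b = 0
  t = 2
  v = 6
  d = 9
  return 6
After dead-code-elim (1 stmts):
  return 6

Answer: return 6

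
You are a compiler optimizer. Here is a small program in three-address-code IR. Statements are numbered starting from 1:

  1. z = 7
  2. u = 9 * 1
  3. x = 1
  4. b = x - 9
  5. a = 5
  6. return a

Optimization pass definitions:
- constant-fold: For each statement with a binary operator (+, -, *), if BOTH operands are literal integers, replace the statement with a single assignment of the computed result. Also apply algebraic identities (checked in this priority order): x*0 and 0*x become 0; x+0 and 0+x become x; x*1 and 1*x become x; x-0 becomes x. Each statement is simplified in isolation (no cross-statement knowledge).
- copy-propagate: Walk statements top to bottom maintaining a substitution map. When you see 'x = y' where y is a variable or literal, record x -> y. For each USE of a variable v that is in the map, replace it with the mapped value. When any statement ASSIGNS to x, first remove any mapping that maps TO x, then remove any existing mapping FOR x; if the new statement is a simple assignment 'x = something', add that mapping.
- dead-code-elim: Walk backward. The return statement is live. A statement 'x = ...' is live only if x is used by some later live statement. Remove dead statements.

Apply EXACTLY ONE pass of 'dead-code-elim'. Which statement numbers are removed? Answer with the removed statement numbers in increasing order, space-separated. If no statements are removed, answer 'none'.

Answer: 1 2 3 4

Derivation:
Backward liveness scan:
Stmt 1 'z = 7': DEAD (z not in live set [])
Stmt 2 'u = 9 * 1': DEAD (u not in live set [])
Stmt 3 'x = 1': DEAD (x not in live set [])
Stmt 4 'b = x - 9': DEAD (b not in live set [])
Stmt 5 'a = 5': KEEP (a is live); live-in = []
Stmt 6 'return a': KEEP (return); live-in = ['a']
Removed statement numbers: [1, 2, 3, 4]
Surviving IR:
  a = 5
  return a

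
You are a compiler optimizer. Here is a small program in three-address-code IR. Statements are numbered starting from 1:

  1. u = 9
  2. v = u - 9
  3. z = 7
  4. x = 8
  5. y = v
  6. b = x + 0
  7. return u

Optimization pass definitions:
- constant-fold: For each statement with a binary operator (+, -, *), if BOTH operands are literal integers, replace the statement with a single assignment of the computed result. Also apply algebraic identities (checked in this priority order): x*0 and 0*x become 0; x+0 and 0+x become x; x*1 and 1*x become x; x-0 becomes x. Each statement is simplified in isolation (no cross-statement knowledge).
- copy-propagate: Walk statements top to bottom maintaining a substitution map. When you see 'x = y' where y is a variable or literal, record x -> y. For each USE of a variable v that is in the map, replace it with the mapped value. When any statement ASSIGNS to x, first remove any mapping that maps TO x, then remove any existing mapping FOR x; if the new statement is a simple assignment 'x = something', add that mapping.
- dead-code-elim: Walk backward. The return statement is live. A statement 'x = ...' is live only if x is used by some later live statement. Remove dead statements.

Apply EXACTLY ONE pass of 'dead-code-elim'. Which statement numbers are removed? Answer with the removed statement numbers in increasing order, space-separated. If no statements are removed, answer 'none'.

Answer: 2 3 4 5 6

Derivation:
Backward liveness scan:
Stmt 1 'u = 9': KEEP (u is live); live-in = []
Stmt 2 'v = u - 9': DEAD (v not in live set ['u'])
Stmt 3 'z = 7': DEAD (z not in live set ['u'])
Stmt 4 'x = 8': DEAD (x not in live set ['u'])
Stmt 5 'y = v': DEAD (y not in live set ['u'])
Stmt 6 'b = x + 0': DEAD (b not in live set ['u'])
Stmt 7 'return u': KEEP (return); live-in = ['u']
Removed statement numbers: [2, 3, 4, 5, 6]
Surviving IR:
  u = 9
  return u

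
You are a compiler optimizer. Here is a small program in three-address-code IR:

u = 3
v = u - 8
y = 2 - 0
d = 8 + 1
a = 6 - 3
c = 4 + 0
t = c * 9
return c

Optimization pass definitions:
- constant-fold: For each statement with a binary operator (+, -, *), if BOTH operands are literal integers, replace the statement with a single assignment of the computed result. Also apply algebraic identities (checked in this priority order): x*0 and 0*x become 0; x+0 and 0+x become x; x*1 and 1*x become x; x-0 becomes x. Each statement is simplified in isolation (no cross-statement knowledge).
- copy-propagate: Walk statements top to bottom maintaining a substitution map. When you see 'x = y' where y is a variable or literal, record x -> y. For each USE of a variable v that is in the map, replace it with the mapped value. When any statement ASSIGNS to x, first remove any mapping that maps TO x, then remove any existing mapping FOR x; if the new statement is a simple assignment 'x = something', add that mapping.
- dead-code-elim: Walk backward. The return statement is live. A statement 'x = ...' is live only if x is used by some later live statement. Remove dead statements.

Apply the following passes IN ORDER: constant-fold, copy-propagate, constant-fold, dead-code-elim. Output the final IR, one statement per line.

Initial IR:
  u = 3
  v = u - 8
  y = 2 - 0
  d = 8 + 1
  a = 6 - 3
  c = 4 + 0
  t = c * 9
  return c
After constant-fold (8 stmts):
  u = 3
  v = u - 8
  y = 2
  d = 9
  a = 3
  c = 4
  t = c * 9
  return c
After copy-propagate (8 stmts):
  u = 3
  v = 3 - 8
  y = 2
  d = 9
  a = 3
  c = 4
  t = 4 * 9
  return 4
After constant-fold (8 stmts):
  u = 3
  v = -5
  y = 2
  d = 9
  a = 3
  c = 4
  t = 36
  return 4
After dead-code-elim (1 stmts):
  return 4

Answer: return 4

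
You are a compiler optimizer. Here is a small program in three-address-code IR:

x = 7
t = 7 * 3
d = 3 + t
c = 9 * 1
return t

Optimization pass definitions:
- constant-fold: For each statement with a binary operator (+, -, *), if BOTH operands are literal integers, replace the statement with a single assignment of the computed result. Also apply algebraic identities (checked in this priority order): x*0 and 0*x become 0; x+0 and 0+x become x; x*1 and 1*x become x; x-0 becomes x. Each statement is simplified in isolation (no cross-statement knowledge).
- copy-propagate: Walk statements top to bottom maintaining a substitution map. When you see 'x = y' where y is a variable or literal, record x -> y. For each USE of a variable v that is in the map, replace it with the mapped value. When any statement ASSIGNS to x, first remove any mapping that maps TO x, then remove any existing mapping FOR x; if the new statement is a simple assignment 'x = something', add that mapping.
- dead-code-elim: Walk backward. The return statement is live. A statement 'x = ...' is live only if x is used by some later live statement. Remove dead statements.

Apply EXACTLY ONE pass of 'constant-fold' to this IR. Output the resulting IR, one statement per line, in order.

Answer: x = 7
t = 21
d = 3 + t
c = 9
return t

Derivation:
Applying constant-fold statement-by-statement:
  [1] x = 7  (unchanged)
  [2] t = 7 * 3  -> t = 21
  [3] d = 3 + t  (unchanged)
  [4] c = 9 * 1  -> c = 9
  [5] return t  (unchanged)
Result (5 stmts):
  x = 7
  t = 21
  d = 3 + t
  c = 9
  return t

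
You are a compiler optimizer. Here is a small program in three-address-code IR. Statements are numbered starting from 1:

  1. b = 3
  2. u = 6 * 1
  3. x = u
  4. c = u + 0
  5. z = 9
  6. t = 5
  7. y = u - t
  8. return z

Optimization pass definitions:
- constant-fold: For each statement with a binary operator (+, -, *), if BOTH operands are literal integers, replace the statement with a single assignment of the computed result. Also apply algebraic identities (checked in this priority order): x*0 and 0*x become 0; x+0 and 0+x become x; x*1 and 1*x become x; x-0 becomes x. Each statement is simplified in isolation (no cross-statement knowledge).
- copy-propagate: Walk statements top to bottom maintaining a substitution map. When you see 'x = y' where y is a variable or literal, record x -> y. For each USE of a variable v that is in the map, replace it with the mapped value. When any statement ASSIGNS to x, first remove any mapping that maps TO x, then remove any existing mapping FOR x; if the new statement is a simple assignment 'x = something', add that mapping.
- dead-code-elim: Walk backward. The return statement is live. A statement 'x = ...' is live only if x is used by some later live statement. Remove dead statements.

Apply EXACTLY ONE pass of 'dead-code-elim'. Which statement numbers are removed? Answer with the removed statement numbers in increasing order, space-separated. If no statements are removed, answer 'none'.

Backward liveness scan:
Stmt 1 'b = 3': DEAD (b not in live set [])
Stmt 2 'u = 6 * 1': DEAD (u not in live set [])
Stmt 3 'x = u': DEAD (x not in live set [])
Stmt 4 'c = u + 0': DEAD (c not in live set [])
Stmt 5 'z = 9': KEEP (z is live); live-in = []
Stmt 6 't = 5': DEAD (t not in live set ['z'])
Stmt 7 'y = u - t': DEAD (y not in live set ['z'])
Stmt 8 'return z': KEEP (return); live-in = ['z']
Removed statement numbers: [1, 2, 3, 4, 6, 7]
Surviving IR:
  z = 9
  return z

Answer: 1 2 3 4 6 7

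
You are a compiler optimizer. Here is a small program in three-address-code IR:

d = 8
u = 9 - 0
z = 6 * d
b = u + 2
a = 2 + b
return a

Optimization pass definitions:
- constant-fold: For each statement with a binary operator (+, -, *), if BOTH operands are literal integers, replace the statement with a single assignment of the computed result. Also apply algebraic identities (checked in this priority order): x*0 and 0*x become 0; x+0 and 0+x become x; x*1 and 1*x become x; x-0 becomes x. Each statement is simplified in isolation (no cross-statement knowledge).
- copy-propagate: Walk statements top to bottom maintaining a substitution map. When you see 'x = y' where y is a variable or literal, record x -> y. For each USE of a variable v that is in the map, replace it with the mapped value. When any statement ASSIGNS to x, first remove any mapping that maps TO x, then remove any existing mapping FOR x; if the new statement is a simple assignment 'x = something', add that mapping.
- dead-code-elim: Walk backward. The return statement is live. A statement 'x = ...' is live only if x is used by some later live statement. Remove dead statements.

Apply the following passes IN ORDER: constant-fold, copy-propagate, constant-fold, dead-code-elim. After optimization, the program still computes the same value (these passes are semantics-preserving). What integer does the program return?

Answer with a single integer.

Initial IR:
  d = 8
  u = 9 - 0
  z = 6 * d
  b = u + 2
  a = 2 + b
  return a
After constant-fold (6 stmts):
  d = 8
  u = 9
  z = 6 * d
  b = u + 2
  a = 2 + b
  return a
After copy-propagate (6 stmts):
  d = 8
  u = 9
  z = 6 * 8
  b = 9 + 2
  a = 2 + b
  return a
After constant-fold (6 stmts):
  d = 8
  u = 9
  z = 48
  b = 11
  a = 2 + b
  return a
After dead-code-elim (3 stmts):
  b = 11
  a = 2 + b
  return a
Evaluate:
  d = 8  =>  d = 8
  u = 9 - 0  =>  u = 9
  z = 6 * d  =>  z = 48
  b = u + 2  =>  b = 11
  a = 2 + b  =>  a = 13
  return a = 13

Answer: 13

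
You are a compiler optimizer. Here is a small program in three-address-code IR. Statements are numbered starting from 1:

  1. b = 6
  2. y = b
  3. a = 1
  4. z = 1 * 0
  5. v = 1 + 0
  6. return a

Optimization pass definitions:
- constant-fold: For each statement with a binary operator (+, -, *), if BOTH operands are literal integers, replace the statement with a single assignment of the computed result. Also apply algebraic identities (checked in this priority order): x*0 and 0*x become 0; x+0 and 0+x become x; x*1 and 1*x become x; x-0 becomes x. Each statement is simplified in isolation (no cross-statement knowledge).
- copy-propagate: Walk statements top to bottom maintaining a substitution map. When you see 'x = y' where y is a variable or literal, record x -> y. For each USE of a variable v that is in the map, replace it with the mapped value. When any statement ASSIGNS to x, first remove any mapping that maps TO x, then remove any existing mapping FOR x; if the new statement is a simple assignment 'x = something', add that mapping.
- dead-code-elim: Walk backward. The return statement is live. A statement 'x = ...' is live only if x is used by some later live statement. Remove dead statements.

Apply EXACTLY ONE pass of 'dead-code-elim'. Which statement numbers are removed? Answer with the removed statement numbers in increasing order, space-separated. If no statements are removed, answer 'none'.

Answer: 1 2 4 5

Derivation:
Backward liveness scan:
Stmt 1 'b = 6': DEAD (b not in live set [])
Stmt 2 'y = b': DEAD (y not in live set [])
Stmt 3 'a = 1': KEEP (a is live); live-in = []
Stmt 4 'z = 1 * 0': DEAD (z not in live set ['a'])
Stmt 5 'v = 1 + 0': DEAD (v not in live set ['a'])
Stmt 6 'return a': KEEP (return); live-in = ['a']
Removed statement numbers: [1, 2, 4, 5]
Surviving IR:
  a = 1
  return a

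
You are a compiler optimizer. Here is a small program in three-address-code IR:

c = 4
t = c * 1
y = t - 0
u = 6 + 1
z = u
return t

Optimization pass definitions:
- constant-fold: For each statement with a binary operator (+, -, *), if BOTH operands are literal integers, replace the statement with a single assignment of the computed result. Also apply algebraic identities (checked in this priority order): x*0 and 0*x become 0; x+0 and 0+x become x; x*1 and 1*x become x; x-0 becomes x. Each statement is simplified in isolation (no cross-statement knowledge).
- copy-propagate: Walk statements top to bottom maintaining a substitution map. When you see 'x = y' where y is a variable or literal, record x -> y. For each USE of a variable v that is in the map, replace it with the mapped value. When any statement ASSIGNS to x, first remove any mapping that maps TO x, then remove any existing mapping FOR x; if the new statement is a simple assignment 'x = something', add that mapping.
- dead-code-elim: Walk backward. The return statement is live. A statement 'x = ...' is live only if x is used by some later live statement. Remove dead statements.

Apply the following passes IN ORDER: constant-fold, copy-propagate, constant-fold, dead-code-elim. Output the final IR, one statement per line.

Initial IR:
  c = 4
  t = c * 1
  y = t - 0
  u = 6 + 1
  z = u
  return t
After constant-fold (6 stmts):
  c = 4
  t = c
  y = t
  u = 7
  z = u
  return t
After copy-propagate (6 stmts):
  c = 4
  t = 4
  y = 4
  u = 7
  z = 7
  return 4
After constant-fold (6 stmts):
  c = 4
  t = 4
  y = 4
  u = 7
  z = 7
  return 4
After dead-code-elim (1 stmts):
  return 4

Answer: return 4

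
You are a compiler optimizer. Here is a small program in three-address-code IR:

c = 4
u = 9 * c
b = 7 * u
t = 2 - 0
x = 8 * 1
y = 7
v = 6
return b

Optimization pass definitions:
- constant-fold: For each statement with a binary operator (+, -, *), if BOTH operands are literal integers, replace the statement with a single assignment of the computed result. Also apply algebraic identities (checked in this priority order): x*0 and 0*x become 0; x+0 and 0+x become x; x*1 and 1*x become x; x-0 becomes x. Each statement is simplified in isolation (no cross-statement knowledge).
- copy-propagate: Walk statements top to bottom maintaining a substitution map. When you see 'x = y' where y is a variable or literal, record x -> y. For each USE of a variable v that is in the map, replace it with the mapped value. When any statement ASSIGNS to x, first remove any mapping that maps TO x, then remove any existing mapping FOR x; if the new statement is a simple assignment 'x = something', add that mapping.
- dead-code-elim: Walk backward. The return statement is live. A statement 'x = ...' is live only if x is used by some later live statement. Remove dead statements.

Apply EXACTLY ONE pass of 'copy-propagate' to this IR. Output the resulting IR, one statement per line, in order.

Answer: c = 4
u = 9 * 4
b = 7 * u
t = 2 - 0
x = 8 * 1
y = 7
v = 6
return b

Derivation:
Applying copy-propagate statement-by-statement:
  [1] c = 4  (unchanged)
  [2] u = 9 * c  -> u = 9 * 4
  [3] b = 7 * u  (unchanged)
  [4] t = 2 - 0  (unchanged)
  [5] x = 8 * 1  (unchanged)
  [6] y = 7  (unchanged)
  [7] v = 6  (unchanged)
  [8] return b  (unchanged)
Result (8 stmts):
  c = 4
  u = 9 * 4
  b = 7 * u
  t = 2 - 0
  x = 8 * 1
  y = 7
  v = 6
  return b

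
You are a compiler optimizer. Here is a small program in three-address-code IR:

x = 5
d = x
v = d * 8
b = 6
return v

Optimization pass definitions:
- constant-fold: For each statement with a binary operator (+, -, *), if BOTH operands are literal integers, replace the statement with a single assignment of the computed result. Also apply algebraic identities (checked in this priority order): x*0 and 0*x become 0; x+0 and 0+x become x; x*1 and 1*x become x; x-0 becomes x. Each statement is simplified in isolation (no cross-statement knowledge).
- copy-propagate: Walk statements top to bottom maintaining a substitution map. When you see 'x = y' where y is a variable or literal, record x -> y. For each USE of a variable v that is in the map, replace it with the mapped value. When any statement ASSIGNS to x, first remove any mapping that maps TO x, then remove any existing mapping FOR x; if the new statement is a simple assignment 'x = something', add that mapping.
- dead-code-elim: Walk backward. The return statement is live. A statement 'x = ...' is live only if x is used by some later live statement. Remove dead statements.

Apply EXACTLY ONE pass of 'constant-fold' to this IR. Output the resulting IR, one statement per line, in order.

Answer: x = 5
d = x
v = d * 8
b = 6
return v

Derivation:
Applying constant-fold statement-by-statement:
  [1] x = 5  (unchanged)
  [2] d = x  (unchanged)
  [3] v = d * 8  (unchanged)
  [4] b = 6  (unchanged)
  [5] return v  (unchanged)
Result (5 stmts):
  x = 5
  d = x
  v = d * 8
  b = 6
  return v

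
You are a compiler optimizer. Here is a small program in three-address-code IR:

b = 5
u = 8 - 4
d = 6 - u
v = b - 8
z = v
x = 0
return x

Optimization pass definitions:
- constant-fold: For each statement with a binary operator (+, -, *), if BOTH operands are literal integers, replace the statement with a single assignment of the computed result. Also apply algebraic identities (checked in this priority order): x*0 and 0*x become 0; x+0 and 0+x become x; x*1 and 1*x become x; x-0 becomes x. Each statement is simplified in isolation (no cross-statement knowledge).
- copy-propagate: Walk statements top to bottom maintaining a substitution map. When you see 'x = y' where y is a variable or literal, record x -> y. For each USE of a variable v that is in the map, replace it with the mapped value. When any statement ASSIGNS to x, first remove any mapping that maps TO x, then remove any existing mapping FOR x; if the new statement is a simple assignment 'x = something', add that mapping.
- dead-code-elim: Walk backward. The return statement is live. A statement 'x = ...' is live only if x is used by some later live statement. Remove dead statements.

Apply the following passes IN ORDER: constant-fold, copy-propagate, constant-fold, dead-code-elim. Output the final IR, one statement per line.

Answer: return 0

Derivation:
Initial IR:
  b = 5
  u = 8 - 4
  d = 6 - u
  v = b - 8
  z = v
  x = 0
  return x
After constant-fold (7 stmts):
  b = 5
  u = 4
  d = 6 - u
  v = b - 8
  z = v
  x = 0
  return x
After copy-propagate (7 stmts):
  b = 5
  u = 4
  d = 6 - 4
  v = 5 - 8
  z = v
  x = 0
  return 0
After constant-fold (7 stmts):
  b = 5
  u = 4
  d = 2
  v = -3
  z = v
  x = 0
  return 0
After dead-code-elim (1 stmts):
  return 0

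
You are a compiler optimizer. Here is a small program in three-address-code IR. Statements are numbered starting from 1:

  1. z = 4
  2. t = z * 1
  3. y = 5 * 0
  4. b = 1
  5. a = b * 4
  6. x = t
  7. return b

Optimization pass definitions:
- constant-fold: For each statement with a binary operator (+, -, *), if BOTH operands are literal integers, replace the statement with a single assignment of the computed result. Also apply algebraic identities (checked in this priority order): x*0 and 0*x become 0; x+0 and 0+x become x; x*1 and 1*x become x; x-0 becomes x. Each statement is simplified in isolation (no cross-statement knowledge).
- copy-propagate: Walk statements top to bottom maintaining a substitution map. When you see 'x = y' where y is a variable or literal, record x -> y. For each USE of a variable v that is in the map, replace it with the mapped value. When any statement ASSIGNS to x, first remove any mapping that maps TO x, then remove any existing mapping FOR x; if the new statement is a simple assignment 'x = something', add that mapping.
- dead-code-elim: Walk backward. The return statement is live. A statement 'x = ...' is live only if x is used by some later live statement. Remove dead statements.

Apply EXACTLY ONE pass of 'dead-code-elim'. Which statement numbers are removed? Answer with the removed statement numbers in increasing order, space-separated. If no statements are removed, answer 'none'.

Answer: 1 2 3 5 6

Derivation:
Backward liveness scan:
Stmt 1 'z = 4': DEAD (z not in live set [])
Stmt 2 't = z * 1': DEAD (t not in live set [])
Stmt 3 'y = 5 * 0': DEAD (y not in live set [])
Stmt 4 'b = 1': KEEP (b is live); live-in = []
Stmt 5 'a = b * 4': DEAD (a not in live set ['b'])
Stmt 6 'x = t': DEAD (x not in live set ['b'])
Stmt 7 'return b': KEEP (return); live-in = ['b']
Removed statement numbers: [1, 2, 3, 5, 6]
Surviving IR:
  b = 1
  return b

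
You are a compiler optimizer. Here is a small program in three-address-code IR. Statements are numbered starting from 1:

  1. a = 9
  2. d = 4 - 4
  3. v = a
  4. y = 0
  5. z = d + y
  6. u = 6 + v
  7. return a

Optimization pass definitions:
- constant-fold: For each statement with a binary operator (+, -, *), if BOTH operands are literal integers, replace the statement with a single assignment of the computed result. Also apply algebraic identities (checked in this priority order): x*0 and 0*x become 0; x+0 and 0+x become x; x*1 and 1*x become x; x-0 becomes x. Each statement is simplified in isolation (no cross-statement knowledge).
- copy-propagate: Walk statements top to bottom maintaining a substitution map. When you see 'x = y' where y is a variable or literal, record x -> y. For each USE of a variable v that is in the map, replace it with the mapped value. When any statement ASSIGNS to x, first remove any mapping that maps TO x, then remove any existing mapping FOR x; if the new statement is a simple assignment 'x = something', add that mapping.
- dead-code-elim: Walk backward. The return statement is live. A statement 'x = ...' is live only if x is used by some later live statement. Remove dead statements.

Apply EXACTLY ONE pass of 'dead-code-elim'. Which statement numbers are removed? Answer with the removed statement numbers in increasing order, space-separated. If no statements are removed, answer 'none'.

Backward liveness scan:
Stmt 1 'a = 9': KEEP (a is live); live-in = []
Stmt 2 'd = 4 - 4': DEAD (d not in live set ['a'])
Stmt 3 'v = a': DEAD (v not in live set ['a'])
Stmt 4 'y = 0': DEAD (y not in live set ['a'])
Stmt 5 'z = d + y': DEAD (z not in live set ['a'])
Stmt 6 'u = 6 + v': DEAD (u not in live set ['a'])
Stmt 7 'return a': KEEP (return); live-in = ['a']
Removed statement numbers: [2, 3, 4, 5, 6]
Surviving IR:
  a = 9
  return a

Answer: 2 3 4 5 6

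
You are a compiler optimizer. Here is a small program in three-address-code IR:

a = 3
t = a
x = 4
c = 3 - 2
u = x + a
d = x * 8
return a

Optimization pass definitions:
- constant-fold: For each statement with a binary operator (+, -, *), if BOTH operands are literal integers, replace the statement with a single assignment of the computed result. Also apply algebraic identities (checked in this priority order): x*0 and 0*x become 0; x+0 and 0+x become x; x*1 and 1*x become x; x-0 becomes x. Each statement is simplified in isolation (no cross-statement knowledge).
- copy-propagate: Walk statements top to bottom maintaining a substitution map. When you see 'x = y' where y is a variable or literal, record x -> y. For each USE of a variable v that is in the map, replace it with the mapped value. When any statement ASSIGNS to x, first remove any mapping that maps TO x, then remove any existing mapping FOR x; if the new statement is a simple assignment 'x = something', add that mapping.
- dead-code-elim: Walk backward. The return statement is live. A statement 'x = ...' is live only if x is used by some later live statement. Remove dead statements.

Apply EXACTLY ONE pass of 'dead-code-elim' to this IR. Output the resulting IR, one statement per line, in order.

Answer: a = 3
return a

Derivation:
Applying dead-code-elim statement-by-statement:
  [7] return a  -> KEEP (return); live=['a']
  [6] d = x * 8  -> DEAD (d not live)
  [5] u = x + a  -> DEAD (u not live)
  [4] c = 3 - 2  -> DEAD (c not live)
  [3] x = 4  -> DEAD (x not live)
  [2] t = a  -> DEAD (t not live)
  [1] a = 3  -> KEEP; live=[]
Result (2 stmts):
  a = 3
  return a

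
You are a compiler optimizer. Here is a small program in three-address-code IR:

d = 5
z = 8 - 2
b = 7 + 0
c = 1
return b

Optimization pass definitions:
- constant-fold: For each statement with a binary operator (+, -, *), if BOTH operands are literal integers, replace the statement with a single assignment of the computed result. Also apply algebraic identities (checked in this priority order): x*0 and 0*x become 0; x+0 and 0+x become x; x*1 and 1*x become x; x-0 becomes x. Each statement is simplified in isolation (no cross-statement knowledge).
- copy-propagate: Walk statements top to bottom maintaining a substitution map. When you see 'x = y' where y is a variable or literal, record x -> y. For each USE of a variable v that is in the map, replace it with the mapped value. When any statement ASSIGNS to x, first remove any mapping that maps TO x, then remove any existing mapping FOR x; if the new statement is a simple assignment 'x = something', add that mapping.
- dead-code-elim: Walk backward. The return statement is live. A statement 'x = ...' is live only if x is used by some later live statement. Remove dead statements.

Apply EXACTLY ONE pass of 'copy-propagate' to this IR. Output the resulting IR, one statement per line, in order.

Answer: d = 5
z = 8 - 2
b = 7 + 0
c = 1
return b

Derivation:
Applying copy-propagate statement-by-statement:
  [1] d = 5  (unchanged)
  [2] z = 8 - 2  (unchanged)
  [3] b = 7 + 0  (unchanged)
  [4] c = 1  (unchanged)
  [5] return b  (unchanged)
Result (5 stmts):
  d = 5
  z = 8 - 2
  b = 7 + 0
  c = 1
  return b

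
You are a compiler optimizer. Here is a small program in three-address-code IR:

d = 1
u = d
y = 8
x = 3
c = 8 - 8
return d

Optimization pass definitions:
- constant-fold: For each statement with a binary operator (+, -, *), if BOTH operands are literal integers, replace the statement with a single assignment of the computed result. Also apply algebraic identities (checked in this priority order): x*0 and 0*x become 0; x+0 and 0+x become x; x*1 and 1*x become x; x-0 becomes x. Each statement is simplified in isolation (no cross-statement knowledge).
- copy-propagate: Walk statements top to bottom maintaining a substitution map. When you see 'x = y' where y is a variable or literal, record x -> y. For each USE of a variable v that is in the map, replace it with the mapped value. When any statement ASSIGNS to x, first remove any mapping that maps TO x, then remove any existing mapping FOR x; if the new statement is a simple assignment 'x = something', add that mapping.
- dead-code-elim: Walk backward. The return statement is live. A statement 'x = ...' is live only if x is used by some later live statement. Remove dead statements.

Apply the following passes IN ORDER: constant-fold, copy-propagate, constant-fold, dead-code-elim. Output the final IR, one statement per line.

Answer: return 1

Derivation:
Initial IR:
  d = 1
  u = d
  y = 8
  x = 3
  c = 8 - 8
  return d
After constant-fold (6 stmts):
  d = 1
  u = d
  y = 8
  x = 3
  c = 0
  return d
After copy-propagate (6 stmts):
  d = 1
  u = 1
  y = 8
  x = 3
  c = 0
  return 1
After constant-fold (6 stmts):
  d = 1
  u = 1
  y = 8
  x = 3
  c = 0
  return 1
After dead-code-elim (1 stmts):
  return 1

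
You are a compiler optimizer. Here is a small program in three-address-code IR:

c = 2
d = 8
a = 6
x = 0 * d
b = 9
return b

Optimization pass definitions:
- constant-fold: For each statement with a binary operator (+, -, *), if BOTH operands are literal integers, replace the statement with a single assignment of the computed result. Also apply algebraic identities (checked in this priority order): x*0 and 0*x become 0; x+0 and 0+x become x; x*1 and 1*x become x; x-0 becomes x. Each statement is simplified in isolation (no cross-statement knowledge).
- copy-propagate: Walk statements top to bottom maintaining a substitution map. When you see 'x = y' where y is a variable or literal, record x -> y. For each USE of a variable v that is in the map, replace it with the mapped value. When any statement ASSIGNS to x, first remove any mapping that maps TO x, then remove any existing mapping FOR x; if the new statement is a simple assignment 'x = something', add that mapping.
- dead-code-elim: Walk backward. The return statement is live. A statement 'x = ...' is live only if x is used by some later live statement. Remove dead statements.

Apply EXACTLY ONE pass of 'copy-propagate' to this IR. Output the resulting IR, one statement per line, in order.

Answer: c = 2
d = 8
a = 6
x = 0 * 8
b = 9
return 9

Derivation:
Applying copy-propagate statement-by-statement:
  [1] c = 2  (unchanged)
  [2] d = 8  (unchanged)
  [3] a = 6  (unchanged)
  [4] x = 0 * d  -> x = 0 * 8
  [5] b = 9  (unchanged)
  [6] return b  -> return 9
Result (6 stmts):
  c = 2
  d = 8
  a = 6
  x = 0 * 8
  b = 9
  return 9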